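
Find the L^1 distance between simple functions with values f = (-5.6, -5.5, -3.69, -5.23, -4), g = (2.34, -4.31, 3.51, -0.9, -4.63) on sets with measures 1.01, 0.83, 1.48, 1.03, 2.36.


Step 1: Compute differences f_i - g_i:
  -5.6 - 2.34 = -7.94
  -5.5 - -4.31 = -1.19
  -3.69 - 3.51 = -7.2
  -5.23 - -0.9 = -4.33
  -4 - -4.63 = 0.63
Step 2: Compute |diff|^1 * measure for each set:
  |-7.94|^1 * 1.01 = 7.94 * 1.01 = 8.0194
  |-1.19|^1 * 0.83 = 1.19 * 0.83 = 0.9877
  |-7.2|^1 * 1.48 = 7.2 * 1.48 = 10.656
  |-4.33|^1 * 1.03 = 4.33 * 1.03 = 4.4599
  |0.63|^1 * 2.36 = 0.63 * 2.36 = 1.4868
Step 3: Sum = 25.6098
Step 4: ||f-g||_1 = (25.6098)^(1/1) = 25.6098


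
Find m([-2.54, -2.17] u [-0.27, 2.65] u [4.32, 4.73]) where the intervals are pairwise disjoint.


For pairwise disjoint intervals, m(union) = sum of lengths.
= (-2.17 - -2.54) + (2.65 - -0.27) + (4.73 - 4.32)
= 0.37 + 2.92 + 0.41
= 3.7


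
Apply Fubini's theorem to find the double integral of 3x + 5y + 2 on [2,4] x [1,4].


By Fubini, integrate in x first, then y.
Step 1: Fix y, integrate over x in [2,4]:
  integral(3x + 5y + 2, x=2..4)
  = 3*(4^2 - 2^2)/2 + (5y + 2)*(4 - 2)
  = 18 + (5y + 2)*2
  = 18 + 10y + 4
  = 22 + 10y
Step 2: Integrate over y in [1,4]:
  integral(22 + 10y, y=1..4)
  = 22*3 + 10*(4^2 - 1^2)/2
  = 66 + 75
  = 141


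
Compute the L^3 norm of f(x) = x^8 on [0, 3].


Step 1: ||f||_3 = (integral_0^3 |x^8|^3 dx)^(1/3)
     = (integral_0^3 x^24 dx)^(1/3)
Step 2: integral_0^3 x^24 dx = [x^25/(25)] from 0 to 3 = 3^25/25
     = 847288609443/25 = 3.389154e+10
Step 3: ||f||_3 = (3.389154e+10)^(1/3) = 3236.163484


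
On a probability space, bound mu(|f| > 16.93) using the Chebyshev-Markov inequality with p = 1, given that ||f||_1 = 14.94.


Chebyshev/Markov inequality: mu(|f| > eps) <= (||f||_p / eps)^p
Step 1: ||f||_1 / eps = 14.94 / 16.93 = 0.882457
Step 2: Raise to power p = 1:
  (0.882457)^1 = 0.882457
Step 3: Therefore mu(|f| > 16.93) <= 0.882457


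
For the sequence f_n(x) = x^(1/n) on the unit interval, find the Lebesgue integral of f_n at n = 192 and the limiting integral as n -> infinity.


At n = 192: f_192(x) = x^(1/192).
Step 1: integral(x^(1/192), 0, 1) = [x^(1/192+1) / (1/192+1)] from 0 to 1
     = 1 / (1/192 + 1) = 1 / ((192+1)/192) = 192/(192+1)
     = 192/193 = 0.994819
Step 2: As n -> infinity, f_n(x) = x^(1/n) -> 1 for x in (0,1], and f_n is increasing in n.
By MCT, lim_n integral(f_n) = integral(lim_n f_n) = integral(1, 0, 1) = 1.
Step 3: Verify convergence: 192/193 = 0.994819 -> 1


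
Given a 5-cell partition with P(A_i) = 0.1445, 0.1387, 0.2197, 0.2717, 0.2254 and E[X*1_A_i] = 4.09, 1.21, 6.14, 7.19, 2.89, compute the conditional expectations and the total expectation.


For each cell A_i: E[X|A_i] = E[X*1_A_i] / P(A_i)
Step 1: E[X|A_1] = 4.09 / 0.1445 = 28.304498
Step 2: E[X|A_2] = 1.21 / 0.1387 = 8.723864
Step 3: E[X|A_3] = 6.14 / 0.2197 = 27.947201
Step 4: E[X|A_4] = 7.19 / 0.2717 = 26.463011
Step 5: E[X|A_5] = 2.89 / 0.2254 = 12.82165
Verification: E[X] = sum E[X*1_A_i] = 4.09 + 1.21 + 6.14 + 7.19 + 2.89 = 21.52


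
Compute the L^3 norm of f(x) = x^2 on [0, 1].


Step 1: ||f||_3 = (integral_0^1 |x^2|^3 dx)^(1/3)
     = (integral_0^1 x^6 dx)^(1/3)
Step 2: integral_0^1 x^6 dx = [x^7/(7)] from 0 to 1 = 1^7/7
     = 1/7 = 0.142857
Step 3: ||f||_3 = (0.142857)^(1/3) = 0.522758


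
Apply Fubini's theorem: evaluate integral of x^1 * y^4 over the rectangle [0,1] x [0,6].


By Fubini's theorem, the double integral factors as a product of single integrals:
Step 1: integral_0^1 x^1 dx = [x^2/2] from 0 to 1
     = 1^2/2 = 0.5
Step 2: integral_0^6 y^4 dy = [y^5/5] from 0 to 6
     = 6^5/5 = 1555.2
Step 3: Double integral = 0.5 * 1555.2 = 777.6


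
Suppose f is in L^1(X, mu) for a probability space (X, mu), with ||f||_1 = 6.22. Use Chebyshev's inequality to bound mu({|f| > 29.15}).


Chebyshev/Markov inequality: mu(|f| > eps) <= (||f||_p / eps)^p
Step 1: ||f||_1 / eps = 6.22 / 29.15 = 0.213379
Step 2: Raise to power p = 1:
  (0.213379)^1 = 0.213379
Step 3: Therefore mu(|f| > 29.15) <= 0.213379


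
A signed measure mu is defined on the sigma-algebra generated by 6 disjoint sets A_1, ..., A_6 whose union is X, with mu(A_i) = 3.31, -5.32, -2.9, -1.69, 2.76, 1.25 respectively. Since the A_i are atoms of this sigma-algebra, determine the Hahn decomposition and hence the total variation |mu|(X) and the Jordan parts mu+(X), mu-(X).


Step 1: Every measurable set is a union of atoms (the cells / points), so a Hahn decomposition is
  obtained by grouping atoms by sign: P = union of atoms with mu > 0, N = union of the remaining atoms.
  Atoms in P (indices): 1, 5, 6;  atoms in N (indices): 2, 3, 4
  Positive values: 3.31, 2.76, 1.25
  Negative values: -5.32, -2.9, -1.69
Step 2: mu+(X) = mu(P) = sum of positive atom values = 7.32
Step 3: mu-(X) = -mu(N) = sum of |negative atom values| = 9.91
Step 4: |mu|(X) = mu+(X) + mu-(X) = 7.32 + 9.91 = 17.23


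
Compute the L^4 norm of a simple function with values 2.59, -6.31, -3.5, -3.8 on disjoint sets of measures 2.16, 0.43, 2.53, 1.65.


Step 1: Compute |f_i|^4 for each value:
  |2.59|^4 = 44.998606
  |-6.31|^4 = 1585.321819
  |-3.5|^4 = 150.0625
  |-3.8|^4 = 208.5136
Step 2: Multiply by measures and sum:
  44.998606 * 2.16 = 97.196988
  1585.321819 * 0.43 = 681.688382
  150.0625 * 2.53 = 379.658125
  208.5136 * 1.65 = 344.04744
Sum = 97.196988 + 681.688382 + 379.658125 + 344.04744 = 1502.590935
Step 3: Take the p-th root:
||f||_4 = (1502.590935)^(1/4) = 6.226015


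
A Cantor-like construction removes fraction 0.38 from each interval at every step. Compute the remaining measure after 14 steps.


Step 1: At each step, fraction remaining = 1 - 0.38 = 0.62
Step 2: After 14 steps, measure = (0.62)^14
Result = 0.00124


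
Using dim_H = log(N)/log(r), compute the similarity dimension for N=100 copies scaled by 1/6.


For a self-similar set with N copies scaled by 1/r:
dim_H = log(N)/log(r) = log(100)/log(6)
= 4.60517/1.791759
= 2.570194


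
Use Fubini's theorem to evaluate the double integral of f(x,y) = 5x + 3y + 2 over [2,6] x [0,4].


By Fubini, integrate in x first, then y.
Step 1: Fix y, integrate over x in [2,6]:
  integral(5x + 3y + 2, x=2..6)
  = 5*(6^2 - 2^2)/2 + (3y + 2)*(6 - 2)
  = 80 + (3y + 2)*4
  = 80 + 12y + 8
  = 88 + 12y
Step 2: Integrate over y in [0,4]:
  integral(88 + 12y, y=0..4)
  = 88*4 + 12*(4^2 - 0^2)/2
  = 352 + 96
  = 448


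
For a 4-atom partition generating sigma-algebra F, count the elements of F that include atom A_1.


Each element of F is a union of some subset S of the 4 atoms.
The element contains A_1 iff A_1 is in S.
So we count subsets S of {A_1,...,A_4} with A_1 in S: choose freely among the other 3 atoms.
Count = 2^(4-1) = 2^3 = 8.


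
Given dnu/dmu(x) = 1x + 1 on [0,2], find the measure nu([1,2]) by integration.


nu(A) = integral_A (dnu/dmu) dmu = integral_1^2 (1x + 1) dx
Step 1: Antiderivative F(x) = (1/2)x^2 + 1x
Step 2: F(2) = (1/2)*2^2 + 1*2 = 2 + 2 = 4
Step 3: F(1) = (1/2)*1^2 + 1*1 = 0.5 + 1 = 1.5
Step 4: nu([1,2]) = F(2) - F(1) = 4 - 1.5 = 2.5


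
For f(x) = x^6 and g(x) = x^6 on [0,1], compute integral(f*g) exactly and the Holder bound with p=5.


Step 1: Exact integral of f*g = integral(x^12, 0, 1) = 1/13
     = 0.076923
Step 2: Holder bound with p=5, q=1.25:
  ||f||_p = (integral x^30 dx)^(1/5) = (1/31)^(1/5) = 0.503185
  ||g||_q = (integral x^7.5 dx)^(1/1.25) = (1/8.5)^(1/1.25) = 0.180495
Step 3: Holder bound = ||f||_p * ||g||_q = 0.503185 * 0.180495 = 0.090822
Verification: 0.076923 <= 0.090822 (Holder holds)


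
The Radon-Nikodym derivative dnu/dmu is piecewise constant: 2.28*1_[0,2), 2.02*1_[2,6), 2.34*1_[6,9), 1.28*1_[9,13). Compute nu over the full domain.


Integrate each piece of the Radon-Nikodym derivative:
Step 1: integral_0^2 2.28 dx = 2.28*(2-0) = 2.28*2 = 4.56
Step 2: integral_2^6 2.02 dx = 2.02*(6-2) = 2.02*4 = 8.08
Step 3: integral_6^9 2.34 dx = 2.34*(9-6) = 2.34*3 = 7.02
Step 4: integral_9^13 1.28 dx = 1.28*(13-9) = 1.28*4 = 5.12
Total: 4.56 + 8.08 + 7.02 + 5.12 = 24.78


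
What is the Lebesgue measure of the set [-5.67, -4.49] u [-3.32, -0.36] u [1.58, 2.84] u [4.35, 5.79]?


For pairwise disjoint intervals, m(union) = sum of lengths.
= (-4.49 - -5.67) + (-0.36 - -3.32) + (2.84 - 1.58) + (5.79 - 4.35)
= 1.18 + 2.96 + 1.26 + 1.44
= 6.84


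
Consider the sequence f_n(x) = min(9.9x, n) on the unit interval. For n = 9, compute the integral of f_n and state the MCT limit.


f(x) = 9.9x on [0,1]; f_n(x) = min(9.9x, n). At n = 9:
Step 1: f(x) reaches 9 at x = 9/9.9 = 0.909091
Step 2: integral(f_9) = integral(9.9x, 0, 0.909091) + integral(9, 0.909091, 1)
       = 9.9*0.909091^2/2 + 9*(1 - 0.909091)
       = 4.090909 + 0.818182
       = 4.909091
Step 3: As n -> infinity, f_n increases to f, so by MCT integral(f_n) -> integral(f) = 9.9/2 = 4.95.
Convergence: integral(f_9) = 4.909091 -> 4.95 as n -> infinity


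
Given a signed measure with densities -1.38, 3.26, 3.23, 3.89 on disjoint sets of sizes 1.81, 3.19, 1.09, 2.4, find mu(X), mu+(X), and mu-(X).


Step 1: Compute signed measure on each set:
  Set 1: -1.38 * 1.81 = -2.4978
  Set 2: 3.26 * 3.19 = 10.3994
  Set 3: 3.23 * 1.09 = 3.5207
  Set 4: 3.89 * 2.4 = 9.336
Step 2: Total signed measure = (-2.4978) + (10.3994) + (3.5207) + (9.336)
     = 20.7583
Step 3: Positive part mu+(X) = sum of positive contributions = 23.2561
Step 4: Negative part mu-(X) = |sum of negative contributions| = 2.4978


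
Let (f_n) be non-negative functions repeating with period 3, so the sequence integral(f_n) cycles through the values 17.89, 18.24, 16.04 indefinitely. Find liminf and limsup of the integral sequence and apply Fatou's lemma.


The sequence (integral(f_n)) is periodic with period 3, repeating the values 17.89, 18.24, 16.04 indefinitely.
Step 1: For a periodic sequence, every tail (a_m, a_(m+1), ...) contains all 3 period values infinitely often.
Step 2: Hence inf of every tail = min of the period values = min(17.89, 18.24, 16.04) = 16.04.
        liminf_n integral(f_n) = sup over m of (inf of tail from m) = 16.04.
Step 3: Similarly sup of every tail = max of the period values = 18.24.
        limsup_n integral(f_n) = 18.24.
Step 4: Fatou's lemma: integral(liminf_n f_n) <= liminf_n integral(f_n) = 16.04.
        So the integral of the pointwise liminf is at most 16.04.


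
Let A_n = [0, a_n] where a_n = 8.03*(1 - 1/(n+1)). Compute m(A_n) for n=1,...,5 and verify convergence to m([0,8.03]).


By continuity of measure from below: if A_n increases to A, then m(A_n) -> m(A).
Here A = [0, 8.03], so m(A) = 8.03
Step 1: a_1 = 8.03*(1 - 1/2) = 4.015, m(A_1) = 4.015
Step 2: a_2 = 8.03*(1 - 1/3) = 5.3533, m(A_2) = 5.3533
Step 3: a_3 = 8.03*(1 - 1/4) = 6.0225, m(A_3) = 6.0225
Step 4: a_4 = 8.03*(1 - 1/5) = 6.424, m(A_4) = 6.424
Step 5: a_5 = 8.03*(1 - 1/6) = 6.6917, m(A_5) = 6.6917
Limit: m(A_n) -> m([0,8.03]) = 8.03


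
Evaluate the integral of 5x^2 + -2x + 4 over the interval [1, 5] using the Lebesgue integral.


The Lebesgue integral of a Riemann-integrable function agrees with the Riemann integral.
Antiderivative F(x) = (5/3)x^3 + (-2/2)x^2 + 4x
F(5) = (5/3)*5^3 + (-2/2)*5^2 + 4*5
     = (5/3)*125 + (-2/2)*25 + 4*5
     = 208.333333 + -25 + 20
     = 203.333333
F(1) = 4.666667
Integral = F(5) - F(1) = 203.333333 - 4.666667 = 198.666667


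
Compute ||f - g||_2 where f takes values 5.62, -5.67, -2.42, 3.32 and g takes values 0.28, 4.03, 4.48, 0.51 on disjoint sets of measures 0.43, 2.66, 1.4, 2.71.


Step 1: Compute differences f_i - g_i:
  5.62 - 0.28 = 5.34
  -5.67 - 4.03 = -9.7
  -2.42 - 4.48 = -6.9
  3.32 - 0.51 = 2.81
Step 2: Compute |diff|^2 * measure for each set:
  |5.34|^2 * 0.43 = 28.5156 * 0.43 = 12.261708
  |-9.7|^2 * 2.66 = 94.09 * 2.66 = 250.2794
  |-6.9|^2 * 1.4 = 47.61 * 1.4 = 66.654
  |2.81|^2 * 2.71 = 7.8961 * 2.71 = 21.398431
Step 3: Sum = 350.593539
Step 4: ||f-g||_2 = (350.593539)^(1/2) = 18.724143


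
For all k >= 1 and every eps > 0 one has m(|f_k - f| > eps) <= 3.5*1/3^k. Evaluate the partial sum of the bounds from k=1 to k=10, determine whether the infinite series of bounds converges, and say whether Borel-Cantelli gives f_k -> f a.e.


Step 1: List the terms 3.5*1/3^k for k = 1 to 10:
  k=1: 1.166667
  k=2: 0.388889
  k=3: 0.12963
  k=4: 0.04321
  k=5: 0.014403
  k=6: 0.004801
  k=7: 0.0016
  k=8: 5.334553e-04
  k=9: 1.778184e-04
  k=10: 5.927281e-05
Step 2: Partial sum = 1.166667 + 0.388889 + 0.12963 + 0.04321 + 0.014403 + 0.004801 + 0.0016 + 5.334553e-04 + 1.778184e-04 + 5.927281e-05
     = 1.74997
Step 3: The full series sum_(k>=1) 3.5*1/3^k converges (geometric series with ratio 1/3 < 1; a constant multiple of a convergent series converges).
Step 4: Fix eps > 0. Since sum_k m(|f_k - f| > eps) < infinity, the Borel-Cantelli lemma gives
        m(limsup_k {|f_k - f| > eps}) = 0, i.e. for a.e. x, |f_k(x) - f(x)| <= eps for all large k.
        Applying this with eps = 1/j for j = 1, 2, ... and intersecting the countably many full-measure sets,
        for a.e. x we get limsup_k |f_k(x) - f(x)| <= 1/j for every j, hence f_k -> f almost everywhere.
Conclusion: series converges; Borel-Cantelli yields f_k -> f a.e.


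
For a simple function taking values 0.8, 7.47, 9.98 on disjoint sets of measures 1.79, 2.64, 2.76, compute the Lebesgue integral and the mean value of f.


Step 1: Integral = sum(value_i * measure_i)
= 0.8*1.79 + 7.47*2.64 + 9.98*2.76
= 1.432 + 19.7208 + 27.5448
= 48.6976
Step 2: Total measure of domain = 1.79 + 2.64 + 2.76 = 7.19
Step 3: Average value = 48.6976 / 7.19 = 6.772962


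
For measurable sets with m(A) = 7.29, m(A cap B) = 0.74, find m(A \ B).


m(A \ B) = m(A) - m(A n B)
= 7.29 - 0.74
= 6.55


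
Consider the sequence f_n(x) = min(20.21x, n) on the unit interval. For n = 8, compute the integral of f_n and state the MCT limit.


f(x) = 20.21x on [0,1]; f_n(x) = min(20.21x, n). At n = 8:
Step 1: f(x) reaches 8 at x = 8/20.21 = 0.395844
Step 2: integral(f_8) = integral(20.21x, 0, 0.395844) + integral(8, 0.395844, 1)
       = 20.21*0.395844^2/2 + 8*(1 - 0.395844)
       = 1.583375 + 4.833251
       = 6.416625
Step 3: As n -> infinity, f_n increases to f, so by MCT integral(f_n) -> integral(f) = 20.21/2 = 10.105.
Convergence: integral(f_8) = 6.416625 -> 10.105 as n -> infinity


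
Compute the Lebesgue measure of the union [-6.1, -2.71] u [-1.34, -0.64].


For pairwise disjoint intervals, m(union) = sum of lengths.
= (-2.71 - -6.1) + (-0.64 - -1.34)
= 3.39 + 0.7
= 4.09


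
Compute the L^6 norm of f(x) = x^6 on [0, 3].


Step 1: ||f||_6 = (integral_0^3 |x^6|^6 dx)^(1/6)
     = (integral_0^3 x^36 dx)^(1/6)
Step 2: integral_0^3 x^36 dx = [x^37/(37)] from 0 to 3 = 3^37/37
     = 450283905890997363/37 = 1.216984e+16
Step 3: ||f||_6 = (1.216984e+16)^(1/6) = 479.601777


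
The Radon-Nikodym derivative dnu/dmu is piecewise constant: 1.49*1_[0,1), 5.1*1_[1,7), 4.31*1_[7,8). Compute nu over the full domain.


Integrate each piece of the Radon-Nikodym derivative:
Step 1: integral_0^1 1.49 dx = 1.49*(1-0) = 1.49*1 = 1.49
Step 2: integral_1^7 5.1 dx = 5.1*(7-1) = 5.1*6 = 30.6
Step 3: integral_7^8 4.31 dx = 4.31*(8-7) = 4.31*1 = 4.31
Total: 1.49 + 30.6 + 4.31 = 36.4


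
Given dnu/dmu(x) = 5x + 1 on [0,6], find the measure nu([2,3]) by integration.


nu(A) = integral_A (dnu/dmu) dmu = integral_2^3 (5x + 1) dx
Step 1: Antiderivative F(x) = (5/2)x^2 + 1x
Step 2: F(3) = (5/2)*3^2 + 1*3 = 22.5 + 3 = 25.5
Step 3: F(2) = (5/2)*2^2 + 1*2 = 10 + 2 = 12
Step 4: nu([2,3]) = F(3) - F(2) = 25.5 - 12 = 13.5


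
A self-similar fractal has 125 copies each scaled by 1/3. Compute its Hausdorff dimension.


For a self-similar set with N copies scaled by 1/r:
dim_H = log(N)/log(r) = log(125)/log(3)
= 4.828314/1.098612
= 4.394921


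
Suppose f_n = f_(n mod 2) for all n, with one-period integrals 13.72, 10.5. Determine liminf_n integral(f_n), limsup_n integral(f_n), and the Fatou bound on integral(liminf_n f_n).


The sequence (integral(f_n)) is periodic with period 2, repeating the values 13.72, 10.5 indefinitely.
Step 1: For a periodic sequence, every tail (a_m, a_(m+1), ...) contains all 2 period values infinitely often.
Step 2: Hence inf of every tail = min of the period values = min(13.72, 10.5) = 10.5.
        liminf_n integral(f_n) = sup over m of (inf of tail from m) = 10.5.
Step 3: Similarly sup of every tail = max of the period values = 13.72.
        limsup_n integral(f_n) = 13.72.
Step 4: Fatou's lemma: integral(liminf_n f_n) <= liminf_n integral(f_n) = 10.5.
        So the integral of the pointwise liminf is at most 10.5.


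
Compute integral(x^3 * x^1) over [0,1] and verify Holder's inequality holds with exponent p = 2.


Step 1: Exact integral of f*g = integral(x^4, 0, 1) = 1/5
     = 0.2
Step 2: Holder bound with p=2, q=2:
  ||f||_p = (integral x^6 dx)^(1/2) = (1/7)^(1/2) = 0.377964
  ||g||_q = (integral x^2 dx)^(1/2) = (1/3)^(1/2) = 0.57735
Step 3: Holder bound = ||f||_p * ||g||_q = 0.377964 * 0.57735 = 0.218218
Verification: 0.2 <= 0.218218 (Holder holds)


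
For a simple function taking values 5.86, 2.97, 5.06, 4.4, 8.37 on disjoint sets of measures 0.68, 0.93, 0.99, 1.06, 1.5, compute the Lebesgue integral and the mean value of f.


Step 1: Integral = sum(value_i * measure_i)
= 5.86*0.68 + 2.97*0.93 + 5.06*0.99 + 4.4*1.06 + 8.37*1.5
= 3.9848 + 2.7621 + 5.0094 + 4.664 + 12.555
= 28.9753
Step 2: Total measure of domain = 0.68 + 0.93 + 0.99 + 1.06 + 1.5 = 5.16
Step 3: Average value = 28.9753 / 5.16 = 5.615368


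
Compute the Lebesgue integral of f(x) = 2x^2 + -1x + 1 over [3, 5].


The Lebesgue integral of a Riemann-integrable function agrees with the Riemann integral.
Antiderivative F(x) = (2/3)x^3 + (-1/2)x^2 + 1x
F(5) = (2/3)*5^3 + (-1/2)*5^2 + 1*5
     = (2/3)*125 + (-1/2)*25 + 1*5
     = 83.333333 + -12.5 + 5
     = 75.833333
F(3) = 16.5
Integral = F(5) - F(3) = 75.833333 - 16.5 = 59.333333


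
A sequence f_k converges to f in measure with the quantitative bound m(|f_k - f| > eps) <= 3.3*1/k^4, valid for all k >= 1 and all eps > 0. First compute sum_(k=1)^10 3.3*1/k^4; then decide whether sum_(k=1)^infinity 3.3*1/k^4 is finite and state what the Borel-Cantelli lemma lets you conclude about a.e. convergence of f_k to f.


Step 1: List the terms 3.3*1/k^4 for k = 1 to 10:
  k=1: 3.3
  k=2: 0.20625
  k=3: 0.040741
  k=4: 0.012891
  k=5: 0.00528
  k=6: 0.002546
  k=7: 0.001374
  k=8: 8.056641e-04
  k=9: 5.029721e-04
  k=10: 3.300000e-04
Step 2: Partial sum = 3.3 + 0.20625 + 0.040741 + 0.012891 + 0.00528 + 0.002546 + 0.001374 + 8.056641e-04 + 5.029721e-04 + 3.300000e-04
     = 3.570721
Step 3: The full series sum_(k>=1) 3.3*1/k^4 converges (p-series with p = 4 > 1; a constant multiple of a convergent series converges).
Step 4: Fix eps > 0. Since sum_k m(|f_k - f| > eps) < infinity, the Borel-Cantelli lemma gives
        m(limsup_k {|f_k - f| > eps}) = 0, i.e. for a.e. x, |f_k(x) - f(x)| <= eps for all large k.
        Applying this with eps = 1/j for j = 1, 2, ... and intersecting the countably many full-measure sets,
        for a.e. x we get limsup_k |f_k(x) - f(x)| <= 1/j for every j, hence f_k -> f almost everywhere.
Conclusion: series converges; Borel-Cantelli yields f_k -> f a.e.


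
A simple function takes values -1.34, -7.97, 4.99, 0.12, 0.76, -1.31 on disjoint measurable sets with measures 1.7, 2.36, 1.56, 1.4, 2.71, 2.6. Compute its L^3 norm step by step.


Step 1: Compute |f_i|^3 for each value:
  |-1.34|^3 = 2.406104
  |-7.97|^3 = 506.261573
  |4.99|^3 = 124.251499
  |0.12|^3 = 0.001728
  |0.76|^3 = 0.438976
  |-1.31|^3 = 2.248091
Step 2: Multiply by measures and sum:
  2.406104 * 1.7 = 4.090377
  506.261573 * 2.36 = 1194.777312
  124.251499 * 1.56 = 193.832338
  0.001728 * 1.4 = 0.002419
  0.438976 * 2.71 = 1.189625
  2.248091 * 2.6 = 5.845037
Sum = 4.090377 + 1194.777312 + 193.832338 + 0.002419 + 1.189625 + 5.845037 = 1399.737108
Step 3: Take the p-th root:
||f||_3 = (1399.737108)^(1/3) = 11.186189


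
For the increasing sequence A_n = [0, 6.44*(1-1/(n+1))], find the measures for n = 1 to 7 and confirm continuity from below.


By continuity of measure from below: if A_n increases to A, then m(A_n) -> m(A).
Here A = [0, 6.44], so m(A) = 6.44
Step 1: a_1 = 6.44*(1 - 1/2) = 3.22, m(A_1) = 3.22
Step 2: a_2 = 6.44*(1 - 1/3) = 4.2933, m(A_2) = 4.2933
Step 3: a_3 = 6.44*(1 - 1/4) = 4.83, m(A_3) = 4.83
Step 4: a_4 = 6.44*(1 - 1/5) = 5.152, m(A_4) = 5.152
Step 5: a_5 = 6.44*(1 - 1/6) = 5.3667, m(A_5) = 5.3667
Step 6: a_6 = 6.44*(1 - 1/7) = 5.52, m(A_6) = 5.52
Step 7: a_7 = 6.44*(1 - 1/8) = 5.635, m(A_7) = 5.635
Limit: m(A_n) -> m([0,6.44]) = 6.44


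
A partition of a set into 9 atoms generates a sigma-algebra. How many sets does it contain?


Each element of the sigma-algebra is a union of some subset of the 9 atoms.
The number of such subsets is 2^9 = 512.


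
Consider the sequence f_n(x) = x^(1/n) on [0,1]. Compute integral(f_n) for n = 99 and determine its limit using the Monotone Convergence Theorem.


At n = 99: f_99(x) = x^(1/99).
Step 1: integral(x^(1/99), 0, 1) = [x^(1/99+1) / (1/99+1)] from 0 to 1
     = 1 / (1/99 + 1) = 1 / ((99+1)/99) = 99/(99+1)
     = 99/100 = 0.99
Step 2: As n -> infinity, f_n(x) = x^(1/n) -> 1 for x in (0,1], and f_n is increasing in n.
By MCT, lim_n integral(f_n) = integral(lim_n f_n) = integral(1, 0, 1) = 1.
Step 3: Verify convergence: 99/100 = 0.99 -> 1


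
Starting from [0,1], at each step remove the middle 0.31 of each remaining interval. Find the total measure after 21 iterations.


Step 1: At each step, fraction remaining = 1 - 0.31 = 0.69
Step 2: After 21 steps, measure = (0.69)^21
Result = 4.128867e-04


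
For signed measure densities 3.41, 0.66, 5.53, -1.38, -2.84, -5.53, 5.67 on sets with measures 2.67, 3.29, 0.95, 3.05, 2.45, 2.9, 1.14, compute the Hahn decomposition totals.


Step 1: Compute signed measure on each set:
  Set 1: 3.41 * 2.67 = 9.1047
  Set 2: 0.66 * 3.29 = 2.1714
  Set 3: 5.53 * 0.95 = 5.2535
  Set 4: -1.38 * 3.05 = -4.209
  Set 5: -2.84 * 2.45 = -6.958
  Set 6: -5.53 * 2.9 = -16.037
  Set 7: 5.67 * 1.14 = 6.4638
Step 2: Total signed measure = (9.1047) + (2.1714) + (5.2535) + (-4.209) + (-6.958) + (-16.037) + (6.4638)
     = -4.2106
Step 3: Positive part mu+(X) = sum of positive contributions = 22.9934
Step 4: Negative part mu-(X) = |sum of negative contributions| = 27.204


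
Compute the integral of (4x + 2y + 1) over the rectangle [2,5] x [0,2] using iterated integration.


By Fubini, integrate in x first, then y.
Step 1: Fix y, integrate over x in [2,5]:
  integral(4x + 2y + 1, x=2..5)
  = 4*(5^2 - 2^2)/2 + (2y + 1)*(5 - 2)
  = 42 + (2y + 1)*3
  = 42 + 6y + 3
  = 45 + 6y
Step 2: Integrate over y in [0,2]:
  integral(45 + 6y, y=0..2)
  = 45*2 + 6*(2^2 - 0^2)/2
  = 90 + 12
  = 102


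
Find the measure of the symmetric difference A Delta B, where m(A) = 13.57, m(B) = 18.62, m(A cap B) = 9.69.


m(A Delta B) = m(A) + m(B) - 2*m(A n B)
= 13.57 + 18.62 - 2*9.69
= 13.57 + 18.62 - 19.38
= 12.81


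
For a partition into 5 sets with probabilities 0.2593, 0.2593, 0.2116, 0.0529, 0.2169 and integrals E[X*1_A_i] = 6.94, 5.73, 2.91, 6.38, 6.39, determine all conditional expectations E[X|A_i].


For each cell A_i: E[X|A_i] = E[X*1_A_i] / P(A_i)
Step 1: E[X|A_1] = 6.94 / 0.2593 = 26.764366
Step 2: E[X|A_2] = 5.73 / 0.2593 = 22.097956
Step 3: E[X|A_3] = 2.91 / 0.2116 = 13.752363
Step 4: E[X|A_4] = 6.38 / 0.0529 = 120.604915
Step 5: E[X|A_5] = 6.39 / 0.2169 = 29.460581
Verification: E[X] = sum E[X*1_A_i] = 6.94 + 5.73 + 2.91 + 6.38 + 6.39 = 28.35


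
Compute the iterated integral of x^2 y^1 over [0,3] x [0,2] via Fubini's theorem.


By Fubini's theorem, the double integral factors as a product of single integrals:
Step 1: integral_0^3 x^2 dx = [x^3/3] from 0 to 3
     = 3^3/3 = 9
Step 2: integral_0^2 y^1 dy = [y^2/2] from 0 to 2
     = 2^2/2 = 2
Step 3: Double integral = 9 * 2 = 18


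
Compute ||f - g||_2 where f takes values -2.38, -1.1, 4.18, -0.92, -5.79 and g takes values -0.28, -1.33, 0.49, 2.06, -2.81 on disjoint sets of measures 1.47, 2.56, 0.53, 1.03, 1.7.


Step 1: Compute differences f_i - g_i:
  -2.38 - -0.28 = -2.1
  -1.1 - -1.33 = 0.23
  4.18 - 0.49 = 3.69
  -0.92 - 2.06 = -2.98
  -5.79 - -2.81 = -2.98
Step 2: Compute |diff|^2 * measure for each set:
  |-2.1|^2 * 1.47 = 4.41 * 1.47 = 6.4827
  |0.23|^2 * 2.56 = 0.0529 * 2.56 = 0.135424
  |3.69|^2 * 0.53 = 13.6161 * 0.53 = 7.216533
  |-2.98|^2 * 1.03 = 8.8804 * 1.03 = 9.146812
  |-2.98|^2 * 1.7 = 8.8804 * 1.7 = 15.09668
Step 3: Sum = 38.078149
Step 4: ||f-g||_2 = (38.078149)^(1/2) = 6.170749


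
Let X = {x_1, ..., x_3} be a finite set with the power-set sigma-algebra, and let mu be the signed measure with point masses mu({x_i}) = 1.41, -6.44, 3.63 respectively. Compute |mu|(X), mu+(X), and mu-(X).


Step 1: Every measurable set is a union of atoms (the cells / points), so a Hahn decomposition is
  obtained by grouping atoms by sign: P = union of atoms with mu > 0, N = union of the remaining atoms.
  Atoms in P (indices): 1, 3;  atoms in N (indices): 2
  Positive values: 1.41, 3.63
  Negative values: -6.44
Step 2: mu+(X) = mu(P) = sum of positive atom values = 5.04
Step 3: mu-(X) = -mu(N) = sum of |negative atom values| = 6.44
Step 4: |mu|(X) = mu+(X) + mu-(X) = 5.04 + 6.44 = 11.48


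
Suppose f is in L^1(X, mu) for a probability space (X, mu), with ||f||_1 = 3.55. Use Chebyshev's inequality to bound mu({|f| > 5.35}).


Chebyshev/Markov inequality: mu(|f| > eps) <= (||f||_p / eps)^p
Step 1: ||f||_1 / eps = 3.55 / 5.35 = 0.663551
Step 2: Raise to power p = 1:
  (0.663551)^1 = 0.663551
Step 3: Therefore mu(|f| > 5.35) <= 0.663551


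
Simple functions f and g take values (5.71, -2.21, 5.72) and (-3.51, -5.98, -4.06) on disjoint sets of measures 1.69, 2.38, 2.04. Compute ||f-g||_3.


Step 1: Compute differences f_i - g_i:
  5.71 - -3.51 = 9.22
  -2.21 - -5.98 = 3.77
  5.72 - -4.06 = 9.78
Step 2: Compute |diff|^3 * measure for each set:
  |9.22|^3 * 1.69 = 783.777448 * 1.69 = 1324.583887
  |3.77|^3 * 2.38 = 53.582633 * 2.38 = 127.526667
  |9.78|^3 * 2.04 = 935.441352 * 2.04 = 1908.300358
Step 3: Sum = 3360.410912
Step 4: ||f-g||_3 = (3360.410912)^(1/3) = 14.978355


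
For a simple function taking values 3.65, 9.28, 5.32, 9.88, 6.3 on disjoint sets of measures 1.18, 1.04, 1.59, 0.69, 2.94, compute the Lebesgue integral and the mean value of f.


Step 1: Integral = sum(value_i * measure_i)
= 3.65*1.18 + 9.28*1.04 + 5.32*1.59 + 9.88*0.69 + 6.3*2.94
= 4.307 + 9.6512 + 8.4588 + 6.8172 + 18.522
= 47.7562
Step 2: Total measure of domain = 1.18 + 1.04 + 1.59 + 0.69 + 2.94 = 7.44
Step 3: Average value = 47.7562 / 7.44 = 6.418844


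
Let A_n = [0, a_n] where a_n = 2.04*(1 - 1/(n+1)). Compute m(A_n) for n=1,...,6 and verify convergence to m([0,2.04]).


By continuity of measure from below: if A_n increases to A, then m(A_n) -> m(A).
Here A = [0, 2.04], so m(A) = 2.04
Step 1: a_1 = 2.04*(1 - 1/2) = 1.02, m(A_1) = 1.02
Step 2: a_2 = 2.04*(1 - 1/3) = 1.36, m(A_2) = 1.36
Step 3: a_3 = 2.04*(1 - 1/4) = 1.53, m(A_3) = 1.53
Step 4: a_4 = 2.04*(1 - 1/5) = 1.632, m(A_4) = 1.632
Step 5: a_5 = 2.04*(1 - 1/6) = 1.7, m(A_5) = 1.7
Step 6: a_6 = 2.04*(1 - 1/7) = 1.7486, m(A_6) = 1.7486
Limit: m(A_n) -> m([0,2.04]) = 2.04


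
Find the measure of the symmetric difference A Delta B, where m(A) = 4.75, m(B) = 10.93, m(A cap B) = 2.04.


m(A Delta B) = m(A) + m(B) - 2*m(A n B)
= 4.75 + 10.93 - 2*2.04
= 4.75 + 10.93 - 4.08
= 11.6


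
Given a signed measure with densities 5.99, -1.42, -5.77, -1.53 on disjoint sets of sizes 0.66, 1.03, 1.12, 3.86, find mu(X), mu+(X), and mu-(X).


Step 1: Compute signed measure on each set:
  Set 1: 5.99 * 0.66 = 3.9534
  Set 2: -1.42 * 1.03 = -1.4626
  Set 3: -5.77 * 1.12 = -6.4624
  Set 4: -1.53 * 3.86 = -5.9058
Step 2: Total signed measure = (3.9534) + (-1.4626) + (-6.4624) + (-5.9058)
     = -9.8774
Step 3: Positive part mu+(X) = sum of positive contributions = 3.9534
Step 4: Negative part mu-(X) = |sum of negative contributions| = 13.8308


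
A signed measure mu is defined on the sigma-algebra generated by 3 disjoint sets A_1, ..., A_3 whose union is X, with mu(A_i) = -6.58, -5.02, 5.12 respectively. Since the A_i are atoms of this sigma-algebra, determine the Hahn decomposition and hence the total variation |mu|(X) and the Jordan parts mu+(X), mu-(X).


Step 1: Every measurable set is a union of atoms (the cells / points), so a Hahn decomposition is
  obtained by grouping atoms by sign: P = union of atoms with mu > 0, N = union of the remaining atoms.
  Atoms in P (indices): 3;  atoms in N (indices): 1, 2
  Positive values: 5.12
  Negative values: -6.58, -5.02
Step 2: mu+(X) = mu(P) = sum of positive atom values = 5.12
Step 3: mu-(X) = -mu(N) = sum of |negative atom values| = 11.6
Step 4: |mu|(X) = mu+(X) + mu-(X) = 5.12 + 11.6 = 16.72


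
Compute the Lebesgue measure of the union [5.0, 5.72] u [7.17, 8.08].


For pairwise disjoint intervals, m(union) = sum of lengths.
= (5.72 - 5.0) + (8.08 - 7.17)
= 0.72 + 0.91
= 1.63


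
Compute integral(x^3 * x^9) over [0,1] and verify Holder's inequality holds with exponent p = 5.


Step 1: Exact integral of f*g = integral(x^12, 0, 1) = 1/13
     = 0.076923
Step 2: Holder bound with p=5, q=1.25:
  ||f||_p = (integral x^15 dx)^(1/5) = (1/16)^(1/5) = 0.574349
  ||g||_q = (integral x^11.25 dx)^(1/1.25) = (1/12.25)^(1/1.25) = 0.134738
Step 3: Holder bound = ||f||_p * ||g||_q = 0.574349 * 0.134738 = 0.077387
Verification: 0.076923 <= 0.077387 (Holder holds)


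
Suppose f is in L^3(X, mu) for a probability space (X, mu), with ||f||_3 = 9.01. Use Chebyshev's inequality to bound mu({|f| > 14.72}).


Chebyshev/Markov inequality: mu(|f| > eps) <= (||f||_p / eps)^p
Step 1: ||f||_3 / eps = 9.01 / 14.72 = 0.612092
Step 2: Raise to power p = 3:
  (0.612092)^3 = 0.229325
Step 3: Therefore mu(|f| > 14.72) <= 0.229325


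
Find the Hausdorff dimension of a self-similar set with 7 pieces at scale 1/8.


For a self-similar set with N copies scaled by 1/r:
dim_H = log(N)/log(r) = log(7)/log(8)
= 1.94591/2.079442
= 0.935785


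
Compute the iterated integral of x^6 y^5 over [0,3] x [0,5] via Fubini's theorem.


By Fubini's theorem, the double integral factors as a product of single integrals:
Step 1: integral_0^3 x^6 dx = [x^7/7] from 0 to 3
     = 3^7/7 = 312.428571
Step 2: integral_0^5 y^5 dy = [y^6/6] from 0 to 5
     = 5^6/6 = 2604.166667
Step 3: Double integral = 312.428571 * 2604.166667 = 813616.071429


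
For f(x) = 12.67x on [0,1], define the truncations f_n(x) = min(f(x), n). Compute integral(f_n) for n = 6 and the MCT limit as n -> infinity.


f(x) = 12.67x on [0,1]; f_n(x) = min(12.67x, n). At n = 6:
Step 1: f(x) reaches 6 at x = 6/12.67 = 0.47356
Step 2: integral(f_6) = integral(12.67x, 0, 0.47356) + integral(6, 0.47356, 1)
       = 12.67*0.47356^2/2 + 6*(1 - 0.47356)
       = 1.420679 + 3.158642
       = 4.579321
Step 3: As n -> infinity, f_n increases to f, so by MCT integral(f_n) -> integral(f) = 12.67/2 = 6.335.
Convergence: integral(f_6) = 4.579321 -> 6.335 as n -> infinity


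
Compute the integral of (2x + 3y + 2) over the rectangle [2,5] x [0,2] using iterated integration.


By Fubini, integrate in x first, then y.
Step 1: Fix y, integrate over x in [2,5]:
  integral(2x + 3y + 2, x=2..5)
  = 2*(5^2 - 2^2)/2 + (3y + 2)*(5 - 2)
  = 21 + (3y + 2)*3
  = 21 + 9y + 6
  = 27 + 9y
Step 2: Integrate over y in [0,2]:
  integral(27 + 9y, y=0..2)
  = 27*2 + 9*(2^2 - 0^2)/2
  = 54 + 18
  = 72


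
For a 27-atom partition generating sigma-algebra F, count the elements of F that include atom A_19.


Each element of F is a union of some subset S of the 27 atoms.
The element contains A_19 iff A_19 is in S.
So we count subsets S of {A_1,...,A_27} with A_19 in S: choose freely among the other 26 atoms.
Count = 2^(27-1) = 2^26 = 67108864.


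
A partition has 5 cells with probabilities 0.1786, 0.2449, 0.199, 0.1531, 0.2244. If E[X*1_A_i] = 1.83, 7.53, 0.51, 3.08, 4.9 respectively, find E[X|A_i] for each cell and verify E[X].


For each cell A_i: E[X|A_i] = E[X*1_A_i] / P(A_i)
Step 1: E[X|A_1] = 1.83 / 0.1786 = 10.246361
Step 2: E[X|A_2] = 7.53 / 0.2449 = 30.747244
Step 3: E[X|A_3] = 0.51 / 0.199 = 2.562814
Step 4: E[X|A_4] = 3.08 / 0.1531 = 20.11757
Step 5: E[X|A_5] = 4.9 / 0.2244 = 21.836007
Verification: E[X] = sum E[X*1_A_i] = 1.83 + 7.53 + 0.51 + 3.08 + 4.9 = 17.85


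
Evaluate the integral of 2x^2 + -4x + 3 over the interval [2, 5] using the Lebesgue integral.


The Lebesgue integral of a Riemann-integrable function agrees with the Riemann integral.
Antiderivative F(x) = (2/3)x^3 + (-4/2)x^2 + 3x
F(5) = (2/3)*5^3 + (-4/2)*5^2 + 3*5
     = (2/3)*125 + (-4/2)*25 + 3*5
     = 83.333333 + -50 + 15
     = 48.333333
F(2) = 3.333333
Integral = F(5) - F(2) = 48.333333 - 3.333333 = 45


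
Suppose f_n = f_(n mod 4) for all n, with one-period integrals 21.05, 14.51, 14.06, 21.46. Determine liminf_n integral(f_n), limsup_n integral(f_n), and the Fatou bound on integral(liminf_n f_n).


The sequence (integral(f_n)) is periodic with period 4, repeating the values 21.05, 14.51, 14.06, 21.46 indefinitely.
Step 1: For a periodic sequence, every tail (a_m, a_(m+1), ...) contains all 4 period values infinitely often.
Step 2: Hence inf of every tail = min of the period values = min(21.05, 14.51, 14.06, 21.46) = 14.06.
        liminf_n integral(f_n) = sup over m of (inf of tail from m) = 14.06.
Step 3: Similarly sup of every tail = max of the period values = 21.46.
        limsup_n integral(f_n) = 21.46.
Step 4: Fatou's lemma: integral(liminf_n f_n) <= liminf_n integral(f_n) = 14.06.
        So the integral of the pointwise liminf is at most 14.06.


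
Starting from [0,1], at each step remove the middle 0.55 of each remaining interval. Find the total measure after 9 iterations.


Step 1: At each step, fraction remaining = 1 - 0.55 = 0.45
Step 2: After 9 steps, measure = (0.45)^9
Result = 7.566806e-04


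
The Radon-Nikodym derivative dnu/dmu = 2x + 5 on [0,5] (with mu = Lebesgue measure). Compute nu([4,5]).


nu(A) = integral_A (dnu/dmu) dmu = integral_4^5 (2x + 5) dx
Step 1: Antiderivative F(x) = (2/2)x^2 + 5x
Step 2: F(5) = (2/2)*5^2 + 5*5 = 25 + 25 = 50
Step 3: F(4) = (2/2)*4^2 + 5*4 = 16 + 20 = 36
Step 4: nu([4,5]) = F(5) - F(4) = 50 - 36 = 14


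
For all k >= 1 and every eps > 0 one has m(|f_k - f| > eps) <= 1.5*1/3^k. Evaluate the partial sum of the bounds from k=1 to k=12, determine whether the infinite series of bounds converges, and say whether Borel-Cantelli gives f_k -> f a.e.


Step 1: List the terms 1.5*1/3^k for k = 1 to 12:
  k=1: 0.5
  k=2: 0.166667
  k=3: 0.055556
  k=4: 0.018519
  k=5: 0.006173
  k=6: 0.002058
  k=7: 6.858711e-04
  k=8: 2.286237e-04
  k=9: 7.620790e-05
  k=10: 2.540263e-05
  k=11: 8.467544e-06
  k=12: 2.822515e-06
Step 2: Partial sum = 0.5 + 0.166667 + 0.055556 + 0.018519 + 0.006173 + 0.002058 + 6.858711e-04 + 2.286237e-04 + 7.620790e-05 + 2.540263e-05 + 8.467544e-06 + 2.822515e-06
     = 0.749999
Step 3: The full series sum_(k>=1) 1.5*1/3^k converges (geometric series with ratio 1/3 < 1; a constant multiple of a convergent series converges).
Step 4: Fix eps > 0. Since sum_k m(|f_k - f| > eps) < infinity, the Borel-Cantelli lemma gives
        m(limsup_k {|f_k - f| > eps}) = 0, i.e. for a.e. x, |f_k(x) - f(x)| <= eps for all large k.
        Applying this with eps = 1/j for j = 1, 2, ... and intersecting the countably many full-measure sets,
        for a.e. x we get limsup_k |f_k(x) - f(x)| <= 1/j for every j, hence f_k -> f almost everywhere.
Conclusion: series converges; Borel-Cantelli yields f_k -> f a.e.


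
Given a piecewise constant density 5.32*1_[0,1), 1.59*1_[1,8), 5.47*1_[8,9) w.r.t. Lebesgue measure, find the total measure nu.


Integrate each piece of the Radon-Nikodym derivative:
Step 1: integral_0^1 5.32 dx = 5.32*(1-0) = 5.32*1 = 5.32
Step 2: integral_1^8 1.59 dx = 1.59*(8-1) = 1.59*7 = 11.13
Step 3: integral_8^9 5.47 dx = 5.47*(9-8) = 5.47*1 = 5.47
Total: 5.32 + 11.13 + 5.47 = 21.92


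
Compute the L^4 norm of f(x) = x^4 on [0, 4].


Step 1: ||f||_4 = (integral_0^4 |x^4|^4 dx)^(1/4)
     = (integral_0^4 x^16 dx)^(1/4)
Step 2: integral_0^4 x^16 dx = [x^17/(17)] from 0 to 4 = 4^17/17
     = 17179869184/17 = 1.010581e+09
Step 3: ||f||_4 = (1.010581e+09)^(1/4) = 178.296465


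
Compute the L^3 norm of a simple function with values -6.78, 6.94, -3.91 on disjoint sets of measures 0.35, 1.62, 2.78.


Step 1: Compute |f_i|^3 for each value:
  |-6.78|^3 = 311.665752
  |6.94|^3 = 334.255384
  |-3.91|^3 = 59.776471
Step 2: Multiply by measures and sum:
  311.665752 * 0.35 = 109.083013
  334.255384 * 1.62 = 541.493722
  59.776471 * 2.78 = 166.178589
Sum = 109.083013 + 541.493722 + 166.178589 = 816.755325
Step 3: Take the p-th root:
||f||_3 = (816.755325)^(1/3) = 9.34754


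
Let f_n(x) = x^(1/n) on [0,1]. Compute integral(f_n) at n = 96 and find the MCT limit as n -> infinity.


At n = 96: f_96(x) = x^(1/96).
Step 1: integral(x^(1/96), 0, 1) = [x^(1/96+1) / (1/96+1)] from 0 to 1
     = 1 / (1/96 + 1) = 1 / ((96+1)/96) = 96/(96+1)
     = 96/97 = 0.989691
Step 2: As n -> infinity, f_n(x) = x^(1/n) -> 1 for x in (0,1], and f_n is increasing in n.
By MCT, lim_n integral(f_n) = integral(lim_n f_n) = integral(1, 0, 1) = 1.
Step 3: Verify convergence: 96/97 = 0.989691 -> 1


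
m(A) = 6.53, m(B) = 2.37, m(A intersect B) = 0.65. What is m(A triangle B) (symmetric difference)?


m(A Delta B) = m(A) + m(B) - 2*m(A n B)
= 6.53 + 2.37 - 2*0.65
= 6.53 + 2.37 - 1.3
= 7.6


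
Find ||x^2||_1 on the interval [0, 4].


Step 1: ||f||_1 = (integral_0^4 |x^2|^1 dx)^(1/1)
     = (integral_0^4 x^2 dx)^(1/1)
Step 2: integral_0^4 x^2 dx = [x^3/(3)] from 0 to 4 = 4^3/3
     = 64/3 = 21.333333
Step 3: ||f||_1 = (21.333333)^(1/1) = 21.333333


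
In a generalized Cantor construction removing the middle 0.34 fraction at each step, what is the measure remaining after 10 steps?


Step 1: At each step, fraction remaining = 1 - 0.34 = 0.66
Step 2: After 10 steps, measure = (0.66)^10
Result = 0.015683


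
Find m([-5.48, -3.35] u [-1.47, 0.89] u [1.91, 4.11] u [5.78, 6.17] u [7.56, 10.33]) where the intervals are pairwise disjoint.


For pairwise disjoint intervals, m(union) = sum of lengths.
= (-3.35 - -5.48) + (0.89 - -1.47) + (4.11 - 1.91) + (6.17 - 5.78) + (10.33 - 7.56)
= 2.13 + 2.36 + 2.2 + 0.39 + 2.77
= 9.85


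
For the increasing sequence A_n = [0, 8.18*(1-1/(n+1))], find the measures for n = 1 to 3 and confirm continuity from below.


By continuity of measure from below: if A_n increases to A, then m(A_n) -> m(A).
Here A = [0, 8.18], so m(A) = 8.18
Step 1: a_1 = 8.18*(1 - 1/2) = 4.09, m(A_1) = 4.09
Step 2: a_2 = 8.18*(1 - 1/3) = 5.4533, m(A_2) = 5.4533
Step 3: a_3 = 8.18*(1 - 1/4) = 6.135, m(A_3) = 6.135
Limit: m(A_n) -> m([0,8.18]) = 8.18


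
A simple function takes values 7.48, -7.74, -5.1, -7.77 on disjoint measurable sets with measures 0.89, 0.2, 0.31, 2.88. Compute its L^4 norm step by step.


Step 1: Compute |f_i|^4 for each value:
  |7.48|^4 = 3130.44726
  |-7.74|^4 = 3588.920538
  |-5.1|^4 = 676.5201
  |-7.77|^4 = 3644.887054
Step 2: Multiply by measures and sum:
  3130.44726 * 0.89 = 2786.098062
  3588.920538 * 0.2 = 717.784108
  676.5201 * 0.31 = 209.721231
  3644.887054 * 2.88 = 10497.274717
Sum = 2786.098062 + 717.784108 + 209.721231 + 10497.274717 = 14210.878117
Step 3: Take the p-th root:
||f||_4 = (14210.878117)^(1/4) = 10.918305


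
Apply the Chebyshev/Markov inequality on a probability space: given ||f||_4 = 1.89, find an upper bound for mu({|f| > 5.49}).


Chebyshev/Markov inequality: mu(|f| > eps) <= (||f||_p / eps)^p
Step 1: ||f||_4 / eps = 1.89 / 5.49 = 0.344262
Step 2: Raise to power p = 4:
  (0.344262)^4 = 0.014046
Step 3: Therefore mu(|f| > 5.49) <= 0.014046


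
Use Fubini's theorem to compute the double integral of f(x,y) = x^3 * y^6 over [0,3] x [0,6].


By Fubini's theorem, the double integral factors as a product of single integrals:
Step 1: integral_0^3 x^3 dx = [x^4/4] from 0 to 3
     = 3^4/4 = 20.25
Step 2: integral_0^6 y^6 dy = [y^7/7] from 0 to 6
     = 6^7/7 = 39990.857143
Step 3: Double integral = 20.25 * 39990.857143 = 809814.857143
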